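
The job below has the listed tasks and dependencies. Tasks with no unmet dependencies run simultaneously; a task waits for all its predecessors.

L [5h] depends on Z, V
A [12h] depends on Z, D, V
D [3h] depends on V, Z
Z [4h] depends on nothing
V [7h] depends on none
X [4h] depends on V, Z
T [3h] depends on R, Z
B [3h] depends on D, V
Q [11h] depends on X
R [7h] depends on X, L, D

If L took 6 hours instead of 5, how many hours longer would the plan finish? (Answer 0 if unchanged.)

1

The binding path is V→L→R→T = 7+5+7+3 = 22; finish at 22 hours.
L lies on that path, so at 6 hours the path becomes 23 hours.
The critical path is still V→L→R→T; finish is now 23 hours.
Change in finish: 23 − 22 = +1 hours.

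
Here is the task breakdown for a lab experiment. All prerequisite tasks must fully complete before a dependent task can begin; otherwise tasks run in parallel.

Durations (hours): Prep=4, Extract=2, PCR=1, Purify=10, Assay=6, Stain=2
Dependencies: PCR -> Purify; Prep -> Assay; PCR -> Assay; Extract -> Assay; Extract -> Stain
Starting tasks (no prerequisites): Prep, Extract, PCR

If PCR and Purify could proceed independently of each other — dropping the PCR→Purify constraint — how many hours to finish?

Original critical path: PCR→Purify = 1+10 = 11 ⇒ 11 hours.
Without PCR→Purify, Purify's earliest start moves from 1 to 0.
After: Prep→Assay = 4+6 = 10 → 10 hours.

10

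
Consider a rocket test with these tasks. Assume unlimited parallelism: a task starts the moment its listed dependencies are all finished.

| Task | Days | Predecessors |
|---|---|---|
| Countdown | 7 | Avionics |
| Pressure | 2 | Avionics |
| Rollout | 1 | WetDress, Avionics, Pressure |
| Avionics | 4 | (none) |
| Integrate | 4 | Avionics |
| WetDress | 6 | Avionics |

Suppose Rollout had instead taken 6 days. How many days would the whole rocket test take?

Actual critical path: Avionics→WetDress→Rollout = 4+6+1 = 11 ⇒ 11 days.
Rollout is on the critical path; changing it to 6 makes that path 16 days.
No other chain overtakes it, so the finish is 16 days.

16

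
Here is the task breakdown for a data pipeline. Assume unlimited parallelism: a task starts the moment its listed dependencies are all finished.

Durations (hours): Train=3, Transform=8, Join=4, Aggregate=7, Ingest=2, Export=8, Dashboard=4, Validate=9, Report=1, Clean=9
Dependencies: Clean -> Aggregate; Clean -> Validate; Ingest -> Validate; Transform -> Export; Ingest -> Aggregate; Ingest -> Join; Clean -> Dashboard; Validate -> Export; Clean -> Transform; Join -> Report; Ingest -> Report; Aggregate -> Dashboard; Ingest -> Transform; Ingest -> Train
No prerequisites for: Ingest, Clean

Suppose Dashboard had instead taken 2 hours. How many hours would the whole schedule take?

Actual critical path: Clean→Validate→Export = 9+9+8 = 26 ⇒ 26 hours.
Dashboard has 6 hours of float (longest path through it is 20).
The critical path is still Clean→Validate→Export; finish is now 26 hours.

26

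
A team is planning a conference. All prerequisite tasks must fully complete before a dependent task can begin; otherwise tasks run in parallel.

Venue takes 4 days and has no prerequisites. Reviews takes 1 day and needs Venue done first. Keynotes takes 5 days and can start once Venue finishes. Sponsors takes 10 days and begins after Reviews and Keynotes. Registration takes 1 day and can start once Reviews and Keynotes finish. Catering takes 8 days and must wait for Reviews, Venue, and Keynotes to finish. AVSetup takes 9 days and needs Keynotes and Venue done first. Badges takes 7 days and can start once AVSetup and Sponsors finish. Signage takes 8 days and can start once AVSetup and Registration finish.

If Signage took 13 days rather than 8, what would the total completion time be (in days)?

Baseline: Venue→Keynotes→AVSetup→Signage = 4+5+9+8 = 26 → 26 days.
Signage is on the critical path; changing it to 13 makes that path 31 days.
No other chain overtakes it, so the finish is 31 days.

31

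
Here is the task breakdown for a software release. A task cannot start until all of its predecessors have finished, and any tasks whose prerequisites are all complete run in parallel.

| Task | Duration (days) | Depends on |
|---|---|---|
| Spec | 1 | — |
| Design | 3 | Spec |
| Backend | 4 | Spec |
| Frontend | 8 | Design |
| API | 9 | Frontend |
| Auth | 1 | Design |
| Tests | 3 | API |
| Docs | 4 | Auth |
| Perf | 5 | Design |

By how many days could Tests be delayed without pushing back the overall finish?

Spec→Design→Frontend→API→Tests = 1+3+8+9+3 = 24 sets the makespan at 24 days.
Tests finishes as early as 24 and must finish by 24.
Float = 24 − 24 = 0.

0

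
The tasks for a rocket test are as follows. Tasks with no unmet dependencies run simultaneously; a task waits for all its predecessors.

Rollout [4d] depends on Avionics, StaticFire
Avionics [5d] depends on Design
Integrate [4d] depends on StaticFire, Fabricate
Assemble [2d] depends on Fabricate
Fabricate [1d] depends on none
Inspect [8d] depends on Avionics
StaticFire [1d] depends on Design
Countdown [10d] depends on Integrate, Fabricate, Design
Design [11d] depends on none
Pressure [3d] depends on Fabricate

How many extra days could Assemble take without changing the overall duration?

Critical path: Design→StaticFire→Integrate→Countdown = 11+1+4+10 = 26, so the finish is 26 days.
Assemble finishes as early as 3 and must finish by 26.
Slack of Assemble = 24 − 1 = 23 days.

23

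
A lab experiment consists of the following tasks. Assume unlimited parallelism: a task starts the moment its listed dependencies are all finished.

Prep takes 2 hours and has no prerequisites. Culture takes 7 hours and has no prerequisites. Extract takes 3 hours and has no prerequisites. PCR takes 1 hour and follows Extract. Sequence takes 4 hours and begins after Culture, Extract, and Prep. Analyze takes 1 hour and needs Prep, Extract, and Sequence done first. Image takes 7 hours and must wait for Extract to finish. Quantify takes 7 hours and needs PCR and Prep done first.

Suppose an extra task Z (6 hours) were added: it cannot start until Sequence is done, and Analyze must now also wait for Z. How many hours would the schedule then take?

18

Originally the schedule takes 12 hours.
With Z inserted, Analyze now waits for max(Prep, Extract, Sequence, Z).
New critical path: Culture→Sequence→Z→Analyze = 7+4+6+1 = 18 ⇒ 18 hours.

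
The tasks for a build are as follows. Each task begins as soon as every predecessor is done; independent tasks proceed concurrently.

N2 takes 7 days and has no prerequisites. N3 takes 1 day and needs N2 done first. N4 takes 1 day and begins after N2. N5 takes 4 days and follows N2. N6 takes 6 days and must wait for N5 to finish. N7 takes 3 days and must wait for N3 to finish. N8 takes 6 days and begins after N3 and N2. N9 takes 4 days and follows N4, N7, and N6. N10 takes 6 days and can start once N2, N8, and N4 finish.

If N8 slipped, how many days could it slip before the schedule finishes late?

The longest chain is N2→N5→N6→N9 = 7+4+6+4 = 21; overall finish 21 days.
The longest chain containing N8 totals 20 days.
Slack of N8 = 9 − 8 = 1 day.

1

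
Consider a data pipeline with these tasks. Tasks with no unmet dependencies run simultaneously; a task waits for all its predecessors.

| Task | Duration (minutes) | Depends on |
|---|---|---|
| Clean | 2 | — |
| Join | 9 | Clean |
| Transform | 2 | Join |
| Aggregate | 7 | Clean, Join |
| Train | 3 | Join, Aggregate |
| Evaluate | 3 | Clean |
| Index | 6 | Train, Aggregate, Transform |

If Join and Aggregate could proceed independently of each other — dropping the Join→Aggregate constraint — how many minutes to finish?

With the dependency in place, Clean→Join→Aggregate→Train→Index = 2+9+7+3+6 = 27 sets the finish at 27 minutes.
Without Join→Aggregate, Aggregate's earliest start moves from 11 to 2.
New critical path: Clean→Join→Train→Index = 2+9+3+6 = 20 ⇒ 20 minutes.

20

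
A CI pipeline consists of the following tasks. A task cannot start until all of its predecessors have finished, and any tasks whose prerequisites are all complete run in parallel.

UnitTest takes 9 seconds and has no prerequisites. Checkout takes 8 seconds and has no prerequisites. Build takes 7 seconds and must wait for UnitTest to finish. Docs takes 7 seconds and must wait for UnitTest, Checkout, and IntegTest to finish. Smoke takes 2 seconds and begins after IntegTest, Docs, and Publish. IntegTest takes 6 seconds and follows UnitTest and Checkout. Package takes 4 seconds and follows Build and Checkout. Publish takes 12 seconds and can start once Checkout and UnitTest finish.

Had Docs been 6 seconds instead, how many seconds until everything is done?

23

Actual critical path: UnitTest→IntegTest→Docs→Smoke = 9+6+7+2 = 24 ⇒ 24 seconds.
Docs lies on that path, so at 6 seconds the path becomes 23 seconds.
That remains the longest chain; total 23 seconds.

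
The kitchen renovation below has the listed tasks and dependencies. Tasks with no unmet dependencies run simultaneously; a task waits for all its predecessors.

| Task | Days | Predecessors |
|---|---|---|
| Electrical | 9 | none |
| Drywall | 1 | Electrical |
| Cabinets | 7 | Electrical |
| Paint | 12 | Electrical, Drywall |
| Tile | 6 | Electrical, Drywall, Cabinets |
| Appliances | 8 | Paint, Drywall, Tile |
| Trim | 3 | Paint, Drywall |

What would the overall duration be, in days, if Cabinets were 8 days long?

As given, the longest chain is Electrical→Cabinets→Tile→Appliances = 9+7+6+8 = 30, so the finish is 30 days.
Cabinets lies on that path, so at 8 days the path becomes 31 days.
No other chain overtakes it, so the finish is 31 days.

31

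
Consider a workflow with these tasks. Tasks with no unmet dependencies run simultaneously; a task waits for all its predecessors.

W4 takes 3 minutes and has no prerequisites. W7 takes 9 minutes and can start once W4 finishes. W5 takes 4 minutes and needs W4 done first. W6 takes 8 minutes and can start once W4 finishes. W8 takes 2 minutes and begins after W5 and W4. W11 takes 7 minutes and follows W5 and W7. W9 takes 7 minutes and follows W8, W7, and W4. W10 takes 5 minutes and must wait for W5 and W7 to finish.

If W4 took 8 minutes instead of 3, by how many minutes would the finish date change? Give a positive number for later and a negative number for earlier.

The binding path is W4→W7→W9 = 3+9+7 = 19; finish at 19 minutes.
W4 is on the critical path; changing it to 8 makes that path 24 minutes.
That remains the longest chain; total 24 minutes.
Change in finish: 24 − 19 = +5 minutes.

5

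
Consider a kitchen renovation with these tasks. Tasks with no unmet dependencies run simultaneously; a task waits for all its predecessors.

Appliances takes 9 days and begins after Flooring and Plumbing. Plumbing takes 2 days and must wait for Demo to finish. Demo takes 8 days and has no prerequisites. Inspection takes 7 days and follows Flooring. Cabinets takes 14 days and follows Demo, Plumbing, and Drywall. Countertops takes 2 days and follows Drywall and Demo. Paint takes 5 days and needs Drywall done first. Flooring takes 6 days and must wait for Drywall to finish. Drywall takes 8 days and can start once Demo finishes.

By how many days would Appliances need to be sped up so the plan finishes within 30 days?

1

Current finish: 31 days; target: 30.
Appliances is on every critical path, so each day cut from Appliances cuts the finish by one (this holds down to a finish of 30).
Need 31 − 30 = 1 day off Appliances → Appliances becomes 8 days, finish becomes 30.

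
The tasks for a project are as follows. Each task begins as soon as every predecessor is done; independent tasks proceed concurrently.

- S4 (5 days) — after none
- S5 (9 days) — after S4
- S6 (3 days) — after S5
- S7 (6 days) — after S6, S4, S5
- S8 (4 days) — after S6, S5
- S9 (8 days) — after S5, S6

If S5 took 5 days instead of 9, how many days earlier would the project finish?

4

Critical path before the change: S4→S5→S6→S9 = 5+9+3+8 = 25 giving 25 days.
S5 lies on that path, so at 5 days the path becomes 21 days.
That remains the longest chain; total 21 days.
Change in finish: 21 − 25 = -4 days.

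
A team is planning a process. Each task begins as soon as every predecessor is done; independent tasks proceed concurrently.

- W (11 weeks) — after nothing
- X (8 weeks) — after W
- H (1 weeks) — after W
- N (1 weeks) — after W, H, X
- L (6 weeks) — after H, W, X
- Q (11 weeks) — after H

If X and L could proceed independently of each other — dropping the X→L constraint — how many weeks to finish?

Before: longest chain W→X→L = 11+8+6 = 25, finish 25.
Without X→L, L's earliest start moves from 19 to 12.
New critical path: W→H→Q = 11+1+11 = 23 ⇒ 23 weeks.

23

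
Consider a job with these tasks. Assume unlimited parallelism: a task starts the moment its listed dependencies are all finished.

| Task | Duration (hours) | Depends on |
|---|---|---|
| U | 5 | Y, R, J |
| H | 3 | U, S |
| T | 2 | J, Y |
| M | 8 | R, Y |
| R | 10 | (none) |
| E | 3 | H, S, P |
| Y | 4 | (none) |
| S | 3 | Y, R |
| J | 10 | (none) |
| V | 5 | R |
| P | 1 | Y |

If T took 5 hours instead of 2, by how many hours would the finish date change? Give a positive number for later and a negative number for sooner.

0

Critical path before the change: J→U→H→E = 10+5+3+3 = 21 giving 21 hours.
T has 9 hours of float (longest path through it is 12).
That remains the longest chain; total 21 hours.
Change in finish: 21 − 21 = +0 hours.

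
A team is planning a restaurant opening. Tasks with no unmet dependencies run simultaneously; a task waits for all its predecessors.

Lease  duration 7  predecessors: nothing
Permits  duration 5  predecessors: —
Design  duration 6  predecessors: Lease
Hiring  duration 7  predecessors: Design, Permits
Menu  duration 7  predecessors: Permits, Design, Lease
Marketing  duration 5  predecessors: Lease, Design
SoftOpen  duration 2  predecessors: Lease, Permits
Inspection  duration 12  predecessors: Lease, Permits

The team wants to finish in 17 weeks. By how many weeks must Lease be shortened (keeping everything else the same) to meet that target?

3

Current finish: 20 weeks; target: 17.
Lease is on every critical path, so each week cut from Lease cuts the finish by one (this holds down to a finish of 17).
Need 20 − 17 = 3 weeks off Lease → Lease becomes 4 weeks, finish becomes 17.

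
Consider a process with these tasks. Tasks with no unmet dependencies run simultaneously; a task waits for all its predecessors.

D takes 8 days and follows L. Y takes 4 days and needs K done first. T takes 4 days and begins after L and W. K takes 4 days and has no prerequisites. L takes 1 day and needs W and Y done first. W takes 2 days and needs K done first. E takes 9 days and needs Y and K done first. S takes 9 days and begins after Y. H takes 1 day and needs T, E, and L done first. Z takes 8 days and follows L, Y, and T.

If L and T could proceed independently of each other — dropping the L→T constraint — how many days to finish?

18

With the dependency in place, K→Y→L→T→Z = 4+4+1+4+8 = 21 sets the finish at 21 days.
Without L→T, T's earliest start moves from 9 to 6.
The longest chain is now K→Y→E→H = 4+4+9+1 = 18, so the plan takes 18 days.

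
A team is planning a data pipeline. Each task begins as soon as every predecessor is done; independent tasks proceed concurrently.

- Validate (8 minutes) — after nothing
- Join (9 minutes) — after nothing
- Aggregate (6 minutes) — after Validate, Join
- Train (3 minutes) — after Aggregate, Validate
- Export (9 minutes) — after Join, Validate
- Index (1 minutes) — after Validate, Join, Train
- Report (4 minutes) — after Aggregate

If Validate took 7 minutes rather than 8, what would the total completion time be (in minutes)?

19

Critical path before the change: Join→Aggregate→Train→Index = 9+6+3+1 = 19 giving 19 minutes.
Validate is off the critical path — its longest chain is 18 minutes, giving 1 of slack.
That remains the longest chain; total 19 minutes.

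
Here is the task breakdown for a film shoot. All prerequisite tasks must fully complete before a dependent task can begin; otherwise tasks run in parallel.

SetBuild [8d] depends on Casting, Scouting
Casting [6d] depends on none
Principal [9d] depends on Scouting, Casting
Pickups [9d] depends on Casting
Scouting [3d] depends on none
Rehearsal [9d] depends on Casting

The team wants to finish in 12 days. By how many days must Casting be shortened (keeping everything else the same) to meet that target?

Current finish: 15 days; target: 12.
Casting is on every critical path, so each day cut from Casting cuts the finish by one (this holds down to a finish of 12).
Need 15 − 12 = 3 days off Casting → Casting becomes 3 days, finish becomes 12.

3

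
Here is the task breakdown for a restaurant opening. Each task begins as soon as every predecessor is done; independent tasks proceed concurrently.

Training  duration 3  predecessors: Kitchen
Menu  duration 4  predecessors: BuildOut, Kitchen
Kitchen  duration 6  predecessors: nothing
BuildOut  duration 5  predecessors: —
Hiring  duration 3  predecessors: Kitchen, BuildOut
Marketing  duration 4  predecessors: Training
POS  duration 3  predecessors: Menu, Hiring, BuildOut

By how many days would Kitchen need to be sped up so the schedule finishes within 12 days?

Current finish: 13 days; target: 12.
Kitchen is on every critical path, so each day cut from Kitchen cuts the finish by one (this holds down to a finish of 12).
Need 13 − 12 = 1 day off Kitchen → Kitchen becomes 5 days, finish becomes 12.

1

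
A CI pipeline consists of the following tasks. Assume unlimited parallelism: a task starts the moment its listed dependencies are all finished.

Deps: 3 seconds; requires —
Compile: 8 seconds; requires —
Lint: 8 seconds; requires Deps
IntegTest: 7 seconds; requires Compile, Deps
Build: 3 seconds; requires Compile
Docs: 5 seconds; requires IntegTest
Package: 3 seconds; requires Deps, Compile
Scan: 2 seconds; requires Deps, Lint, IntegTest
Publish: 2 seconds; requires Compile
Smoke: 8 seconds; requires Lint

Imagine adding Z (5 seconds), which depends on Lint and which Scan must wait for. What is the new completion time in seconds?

Originally the plan takes 20 seconds.
With Z inserted, Scan now waits for max(Deps, Lint, IntegTest, Z).
New critical path: Compile→IntegTest→Docs = 8+7+5 = 20 ⇒ 20 seconds.

20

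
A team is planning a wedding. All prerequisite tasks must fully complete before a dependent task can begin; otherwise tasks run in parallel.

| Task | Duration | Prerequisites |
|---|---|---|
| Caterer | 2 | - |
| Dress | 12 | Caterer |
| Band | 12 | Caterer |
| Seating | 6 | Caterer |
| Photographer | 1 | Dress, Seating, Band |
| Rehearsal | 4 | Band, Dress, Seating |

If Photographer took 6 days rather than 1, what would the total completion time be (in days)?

Actual critical path: Caterer→Dress→Rehearsal = 2+12+4 = 18 ⇒ 18 days.
Photographer is off the critical path — its longest chain is 15 days, giving 3 of slack.
The binding chain switches to Caterer→Dress→Photographer = 2+12+6 = 20; finish 20 days.

20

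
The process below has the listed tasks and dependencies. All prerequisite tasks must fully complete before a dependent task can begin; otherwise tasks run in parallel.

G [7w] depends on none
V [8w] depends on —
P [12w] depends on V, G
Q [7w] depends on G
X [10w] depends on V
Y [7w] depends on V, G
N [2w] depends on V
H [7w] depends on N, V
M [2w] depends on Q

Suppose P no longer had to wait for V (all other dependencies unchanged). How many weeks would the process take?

Before: longest chain V→P = 8+12 = 20, finish 20.
Without V→P, P's earliest start moves from 8 to 7.
The longest chain is now G→P = 7+12 = 19, so the process takes 19 weeks.

19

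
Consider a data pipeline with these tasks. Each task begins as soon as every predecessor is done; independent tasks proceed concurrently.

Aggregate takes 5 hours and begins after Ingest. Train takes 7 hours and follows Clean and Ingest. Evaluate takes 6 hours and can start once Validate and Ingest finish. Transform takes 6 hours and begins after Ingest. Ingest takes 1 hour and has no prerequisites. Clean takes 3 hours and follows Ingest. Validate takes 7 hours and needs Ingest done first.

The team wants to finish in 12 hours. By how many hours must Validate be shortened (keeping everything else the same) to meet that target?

Current finish: 14 hours; target: 12.
Validate is on every critical path, so each hour cut from Validate cuts the finish by one (this holds down to a finish of 11).
Need 14 − 12 = 2 hours off Validate → Validate becomes 5 hours, finish becomes 12.

2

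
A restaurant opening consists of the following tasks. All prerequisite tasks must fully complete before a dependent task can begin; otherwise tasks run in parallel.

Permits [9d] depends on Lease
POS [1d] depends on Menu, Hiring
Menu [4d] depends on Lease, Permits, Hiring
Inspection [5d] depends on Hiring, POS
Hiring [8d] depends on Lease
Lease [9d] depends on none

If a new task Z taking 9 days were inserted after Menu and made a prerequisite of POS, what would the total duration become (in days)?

Originally the project takes 28 days.
With Z inserted, POS now waits for max(Menu, Hiring, Z).
New critical path: Lease→Permits→Menu→Z→POS→Inspection = 9+9+4+9+1+5 = 37 ⇒ 37 days.

37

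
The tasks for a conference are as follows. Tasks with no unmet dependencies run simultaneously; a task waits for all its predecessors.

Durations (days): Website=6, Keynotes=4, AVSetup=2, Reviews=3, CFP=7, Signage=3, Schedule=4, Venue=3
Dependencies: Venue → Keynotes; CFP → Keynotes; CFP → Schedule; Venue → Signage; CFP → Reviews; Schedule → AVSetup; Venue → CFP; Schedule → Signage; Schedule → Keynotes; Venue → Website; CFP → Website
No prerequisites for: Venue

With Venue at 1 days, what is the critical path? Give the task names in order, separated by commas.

The binding path is Venue→CFP→Schedule→Keynotes = 3+7+4+4 = 18; finish at 18 days.
Since Venue is critical, the -2 change carries straight to that chain (now 16 days).
The critical path is still Venue→CFP→Schedule→Keynotes; finish is now 16 days.

Venue, CFP, Schedule, Keynotes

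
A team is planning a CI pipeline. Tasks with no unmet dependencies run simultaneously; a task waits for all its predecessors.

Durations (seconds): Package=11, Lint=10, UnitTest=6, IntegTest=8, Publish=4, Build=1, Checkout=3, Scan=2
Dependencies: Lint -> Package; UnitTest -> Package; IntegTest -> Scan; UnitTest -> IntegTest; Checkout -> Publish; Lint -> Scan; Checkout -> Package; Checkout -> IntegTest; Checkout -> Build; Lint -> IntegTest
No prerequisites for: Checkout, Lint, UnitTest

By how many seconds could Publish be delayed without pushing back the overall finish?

The longest chain is Lint→Package = 10+11 = 21; overall finish 21 seconds.
Publish finishes as early as 7 and must finish by 21.
Float = 21 − 7 = 14.

14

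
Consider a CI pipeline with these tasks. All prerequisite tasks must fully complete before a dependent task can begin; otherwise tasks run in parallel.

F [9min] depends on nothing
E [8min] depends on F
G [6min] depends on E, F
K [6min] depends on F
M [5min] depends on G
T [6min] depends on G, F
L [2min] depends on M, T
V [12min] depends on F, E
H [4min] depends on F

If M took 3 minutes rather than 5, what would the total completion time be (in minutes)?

31

Baseline: F→E→G→T→L = 9+8+6+6+2 = 31 → 31 minutes.
M is off the critical path — its longest chain is 30 minutes, giving 1 of slack.
That remains the longest chain; total 31 minutes.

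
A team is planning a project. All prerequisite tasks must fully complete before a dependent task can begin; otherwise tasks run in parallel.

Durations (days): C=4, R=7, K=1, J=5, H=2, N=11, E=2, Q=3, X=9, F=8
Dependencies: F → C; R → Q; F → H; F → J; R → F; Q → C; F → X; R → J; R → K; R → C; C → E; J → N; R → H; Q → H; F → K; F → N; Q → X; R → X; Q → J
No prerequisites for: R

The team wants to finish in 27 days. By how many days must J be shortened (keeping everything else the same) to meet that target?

Current finish: 31 days; target: 27.
J is on every critical path, so each day cut from J cuts the finish by one (this holds down to a finish of 27).
Need 31 − 27 = 4 days off J → J becomes 1 day, finish becomes 27.

4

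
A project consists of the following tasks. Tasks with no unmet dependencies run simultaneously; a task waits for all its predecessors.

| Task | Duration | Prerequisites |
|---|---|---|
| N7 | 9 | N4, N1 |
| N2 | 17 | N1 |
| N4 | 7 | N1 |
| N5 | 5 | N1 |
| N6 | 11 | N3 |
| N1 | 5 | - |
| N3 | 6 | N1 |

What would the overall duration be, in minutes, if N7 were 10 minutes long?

22

Baseline: N1→N2 = 5+17 = 22 → 22 minutes.
N7 has 1 minute of float (longest path through it is 21).
The critical path is still N1→N2; finish is now 22 minutes.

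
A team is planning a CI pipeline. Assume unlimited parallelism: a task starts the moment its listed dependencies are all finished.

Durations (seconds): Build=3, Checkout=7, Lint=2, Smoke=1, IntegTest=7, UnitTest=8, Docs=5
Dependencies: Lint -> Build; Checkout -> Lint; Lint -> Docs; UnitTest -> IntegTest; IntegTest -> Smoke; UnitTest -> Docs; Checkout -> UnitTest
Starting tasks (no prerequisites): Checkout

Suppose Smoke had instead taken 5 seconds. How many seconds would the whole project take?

27

Critical path before the change: Checkout→UnitTest→IntegTest→Smoke = 7+8+7+1 = 23 giving 23 seconds.
Since Smoke is critical, the +4 change carries straight to that chain (now 27 seconds).
That remains the longest chain; total 27 seconds.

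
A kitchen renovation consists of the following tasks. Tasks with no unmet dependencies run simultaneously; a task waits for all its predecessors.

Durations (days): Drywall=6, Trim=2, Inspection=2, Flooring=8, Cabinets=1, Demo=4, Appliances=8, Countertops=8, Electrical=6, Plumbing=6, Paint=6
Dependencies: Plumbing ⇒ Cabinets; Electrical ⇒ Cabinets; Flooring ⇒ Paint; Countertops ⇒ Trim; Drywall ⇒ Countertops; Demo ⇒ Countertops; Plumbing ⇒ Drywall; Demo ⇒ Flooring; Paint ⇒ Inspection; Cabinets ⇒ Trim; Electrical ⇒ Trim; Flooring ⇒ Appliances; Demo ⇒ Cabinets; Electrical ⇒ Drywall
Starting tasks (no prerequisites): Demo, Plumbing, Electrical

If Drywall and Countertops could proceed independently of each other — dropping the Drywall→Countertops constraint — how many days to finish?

Original critical path: Plumbing→Drywall→Countertops→Trim = 6+6+8+2 = 22 ⇒ 22 days.
Without Drywall→Countertops, Countertops's earliest start moves from 12 to 4.
New critical path: Demo→Flooring→Paint→Inspection = 4+8+6+2 = 20 ⇒ 20 days.

20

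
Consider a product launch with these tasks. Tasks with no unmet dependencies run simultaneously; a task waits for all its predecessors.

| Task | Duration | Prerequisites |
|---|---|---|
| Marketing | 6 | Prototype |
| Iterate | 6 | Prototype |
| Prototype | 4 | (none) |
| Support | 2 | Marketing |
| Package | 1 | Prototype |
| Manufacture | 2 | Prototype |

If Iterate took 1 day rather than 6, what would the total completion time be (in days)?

12

Baseline: Prototype→Marketing→Support = 4+6+2 = 12 → 12 days.
Iterate is off the critical path — its longest chain is 10 days, giving 2 of slack.
No other chain overtakes it, so the finish is 12 days.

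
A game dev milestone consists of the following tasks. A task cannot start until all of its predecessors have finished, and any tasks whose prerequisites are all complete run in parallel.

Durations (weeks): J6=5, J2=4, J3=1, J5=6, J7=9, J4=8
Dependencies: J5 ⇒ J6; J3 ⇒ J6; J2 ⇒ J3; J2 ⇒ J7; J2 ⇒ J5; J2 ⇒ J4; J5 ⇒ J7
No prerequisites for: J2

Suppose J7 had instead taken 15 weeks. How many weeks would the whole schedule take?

25

Critical path before the change: J2→J5→J7 = 4+6+9 = 19 giving 19 weeks.
Since J7 is critical, the +6 change carries straight to that chain (now 25 weeks).
That remains the longest chain; total 25 weeks.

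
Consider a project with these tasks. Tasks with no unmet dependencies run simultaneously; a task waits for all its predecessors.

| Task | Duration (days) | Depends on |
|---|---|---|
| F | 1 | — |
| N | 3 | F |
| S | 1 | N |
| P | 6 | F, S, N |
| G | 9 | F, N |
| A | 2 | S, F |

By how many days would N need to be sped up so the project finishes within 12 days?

1

Current finish: 13 days; target: 12.
N is on every critical path, so each day cut from N cuts the finish by one (this holds down to a finish of 11).
Need 13 − 12 = 1 day off N → N becomes 2 days, finish becomes 12.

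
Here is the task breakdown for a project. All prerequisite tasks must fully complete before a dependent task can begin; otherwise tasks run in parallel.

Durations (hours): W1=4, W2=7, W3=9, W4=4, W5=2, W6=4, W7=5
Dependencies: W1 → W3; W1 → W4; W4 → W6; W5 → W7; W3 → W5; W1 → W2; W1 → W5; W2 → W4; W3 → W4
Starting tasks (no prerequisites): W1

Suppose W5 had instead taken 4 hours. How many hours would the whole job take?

22

The binding path is W1→W3→W4→W6 = 4+9+4+4 = 21; finish at 21 hours.
W5 has 1 hour of float (longest path through it is 20).
The binding chain switches to W1→W3→W5→W7 = 4+9+4+5 = 22; finish 22 hours.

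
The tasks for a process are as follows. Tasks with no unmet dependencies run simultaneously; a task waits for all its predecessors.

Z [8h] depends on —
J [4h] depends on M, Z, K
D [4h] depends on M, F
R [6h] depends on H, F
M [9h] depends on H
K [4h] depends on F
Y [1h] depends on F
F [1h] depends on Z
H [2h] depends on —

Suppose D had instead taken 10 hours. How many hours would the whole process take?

21

As given, the longest chain is Z→F→K→J = 8+1+4+4 = 17, so the finish is 17 hours.
The longest path through D is only 15 hours, so D has float 2.
New critical path: H→M→D = 2+9+10 = 21 ⇒ 21 hours.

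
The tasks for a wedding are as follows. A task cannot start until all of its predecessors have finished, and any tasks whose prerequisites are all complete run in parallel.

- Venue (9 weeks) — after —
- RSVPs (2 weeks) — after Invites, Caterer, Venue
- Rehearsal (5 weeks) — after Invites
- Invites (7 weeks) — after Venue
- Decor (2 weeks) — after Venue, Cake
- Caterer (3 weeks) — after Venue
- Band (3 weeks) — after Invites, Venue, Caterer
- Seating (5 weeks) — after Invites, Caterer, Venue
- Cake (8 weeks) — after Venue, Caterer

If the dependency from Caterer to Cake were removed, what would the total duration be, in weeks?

21

With the dependency in place, Venue→Caterer→Cake→Decor = 9+3+8+2 = 22 sets the finish at 22 weeks.
Without Caterer→Cake, Cake's earliest start moves from 12 to 9.
After: Venue→Invites→Seating = 9+7+5 = 21 → 21 weeks.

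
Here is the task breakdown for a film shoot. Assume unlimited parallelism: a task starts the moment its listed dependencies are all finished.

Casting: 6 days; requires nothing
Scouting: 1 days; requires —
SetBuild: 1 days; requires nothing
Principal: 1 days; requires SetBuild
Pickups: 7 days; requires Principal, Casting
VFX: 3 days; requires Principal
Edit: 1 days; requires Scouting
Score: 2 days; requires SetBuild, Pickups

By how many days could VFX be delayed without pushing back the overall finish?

10

The longest chain is Casting→Pickups→Score = 6+7+2 = 15; overall finish 15 days.
VFX finishes as early as 5 and must finish by 15.
So VFX can slip 15 − 5 = 10 days.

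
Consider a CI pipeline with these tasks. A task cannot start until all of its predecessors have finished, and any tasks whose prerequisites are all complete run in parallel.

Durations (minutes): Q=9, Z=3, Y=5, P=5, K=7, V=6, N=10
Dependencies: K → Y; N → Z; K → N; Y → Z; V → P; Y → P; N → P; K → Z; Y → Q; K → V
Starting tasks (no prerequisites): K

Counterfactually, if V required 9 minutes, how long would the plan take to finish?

22

Critical path before the change: K→N→P = 7+10+5 = 22 giving 22 minutes.
The longest path through V is only 18 minutes, so V has float 4.
The critical path is still K→N→P; finish is now 22 minutes.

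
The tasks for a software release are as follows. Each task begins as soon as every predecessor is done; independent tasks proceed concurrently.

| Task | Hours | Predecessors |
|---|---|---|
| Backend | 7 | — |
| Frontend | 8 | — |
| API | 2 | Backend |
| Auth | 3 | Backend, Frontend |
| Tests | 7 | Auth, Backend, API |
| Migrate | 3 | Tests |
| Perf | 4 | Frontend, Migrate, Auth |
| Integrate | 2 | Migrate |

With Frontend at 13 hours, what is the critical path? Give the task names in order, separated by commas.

The binding path is Frontend→Auth→Tests→Migrate→Perf = 8+3+7+3+4 = 25; finish at 25 hours.
Frontend lies on that path, so at 13 hours the path becomes 30 hours.
That remains the longest chain; total 30 hours.

Frontend, Auth, Tests, Migrate, Perf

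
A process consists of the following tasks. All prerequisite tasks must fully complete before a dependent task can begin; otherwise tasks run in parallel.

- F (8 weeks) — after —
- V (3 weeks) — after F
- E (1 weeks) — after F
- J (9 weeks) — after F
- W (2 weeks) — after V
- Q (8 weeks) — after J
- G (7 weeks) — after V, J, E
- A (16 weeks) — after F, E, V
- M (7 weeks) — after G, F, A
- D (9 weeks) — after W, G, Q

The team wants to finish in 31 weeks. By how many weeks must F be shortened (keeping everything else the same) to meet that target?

Current finish: 34 weeks; target: 31.
F is on every critical path, so each week cut from F cuts the finish by one (this holds down to a finish of 27).
Need 34 − 31 = 3 weeks off F → F becomes 5 weeks, finish becomes 31.

3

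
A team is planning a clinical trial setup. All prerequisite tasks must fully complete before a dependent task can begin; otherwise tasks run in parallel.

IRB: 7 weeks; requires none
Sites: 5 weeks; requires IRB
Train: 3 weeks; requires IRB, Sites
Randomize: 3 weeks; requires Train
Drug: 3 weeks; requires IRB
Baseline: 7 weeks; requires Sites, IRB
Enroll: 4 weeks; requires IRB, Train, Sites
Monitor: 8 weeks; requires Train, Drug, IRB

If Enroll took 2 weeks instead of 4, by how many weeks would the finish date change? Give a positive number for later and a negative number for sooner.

The binding path is IRB→Sites→Train→Monitor = 7+5+3+8 = 23; finish at 23 weeks.
Enroll is off the critical path — its longest chain is 19 weeks, giving 4 of slack.
That remains the longest chain; total 23 weeks.
Change in finish: 23 − 23 = +0 weeks.

0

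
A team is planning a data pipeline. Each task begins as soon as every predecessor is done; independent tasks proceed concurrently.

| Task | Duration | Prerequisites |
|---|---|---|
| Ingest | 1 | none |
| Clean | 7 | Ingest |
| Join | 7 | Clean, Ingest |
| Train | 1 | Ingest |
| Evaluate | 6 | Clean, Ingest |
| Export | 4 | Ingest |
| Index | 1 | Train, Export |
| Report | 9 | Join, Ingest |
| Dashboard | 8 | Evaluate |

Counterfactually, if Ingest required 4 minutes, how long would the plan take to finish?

27

Baseline: Ingest→Clean→Join→Report = 1+7+7+9 = 24 → 24 minutes.
Ingest is on the critical path; changing it to 4 makes that path 27 minutes.
No other chain overtakes it, so the finish is 27 minutes.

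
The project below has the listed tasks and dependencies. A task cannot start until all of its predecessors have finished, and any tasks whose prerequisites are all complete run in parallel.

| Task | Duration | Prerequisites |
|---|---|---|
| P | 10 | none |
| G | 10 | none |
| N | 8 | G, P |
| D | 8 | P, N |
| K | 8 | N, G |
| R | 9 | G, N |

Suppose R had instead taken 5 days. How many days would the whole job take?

Actual critical path: P→N→R = 10+8+9 = 27 ⇒ 27 days.
R is on the critical path; changing it to 5 makes that path 23 days.
Now P→N→D = 10+8+8 = 26 is longest, so the finish becomes 26 days.

26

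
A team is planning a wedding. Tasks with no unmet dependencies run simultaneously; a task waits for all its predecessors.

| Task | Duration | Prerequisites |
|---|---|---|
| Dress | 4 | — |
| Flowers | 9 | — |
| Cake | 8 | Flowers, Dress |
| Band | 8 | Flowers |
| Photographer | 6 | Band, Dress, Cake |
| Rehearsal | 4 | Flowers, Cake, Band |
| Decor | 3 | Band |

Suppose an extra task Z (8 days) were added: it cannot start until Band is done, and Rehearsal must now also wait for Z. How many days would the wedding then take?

29

Originally the wedding takes 23 days.
With Z inserted, Rehearsal now waits for max(Flowers, Cake, Band, Z).
New critical path: Flowers→Band→Z→Rehearsal = 9+8+8+4 = 29 ⇒ 29 days.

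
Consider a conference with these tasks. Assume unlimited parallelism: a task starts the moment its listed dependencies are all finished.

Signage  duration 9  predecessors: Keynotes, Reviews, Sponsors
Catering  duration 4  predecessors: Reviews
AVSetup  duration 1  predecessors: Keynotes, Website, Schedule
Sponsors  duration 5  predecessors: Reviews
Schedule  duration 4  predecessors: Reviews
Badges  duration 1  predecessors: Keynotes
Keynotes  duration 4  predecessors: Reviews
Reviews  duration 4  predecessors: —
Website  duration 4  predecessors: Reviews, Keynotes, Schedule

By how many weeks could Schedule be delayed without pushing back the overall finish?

Critical path: Reviews→Sponsors→Signage = 4+5+9 = 18, so the finish is 18 weeks.
The longest chain containing Schedule totals 13 weeks.
Float = 18 − 13 = 5.

5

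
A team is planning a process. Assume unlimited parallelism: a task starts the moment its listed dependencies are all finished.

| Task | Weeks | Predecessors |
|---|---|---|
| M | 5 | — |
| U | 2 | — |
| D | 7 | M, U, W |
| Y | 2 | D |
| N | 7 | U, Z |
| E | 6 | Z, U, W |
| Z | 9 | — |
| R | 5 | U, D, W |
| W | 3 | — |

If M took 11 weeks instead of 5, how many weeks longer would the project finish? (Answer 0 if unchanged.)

6

As given, the longest chain is M→D→R = 5+7+5 = 17, so the finish is 17 weeks.
M lies on that path, so at 11 weeks the path becomes 23 weeks.
The critical path is still M→D→R; finish is now 23 weeks.
Change in finish: 23 − 17 = +6 weeks.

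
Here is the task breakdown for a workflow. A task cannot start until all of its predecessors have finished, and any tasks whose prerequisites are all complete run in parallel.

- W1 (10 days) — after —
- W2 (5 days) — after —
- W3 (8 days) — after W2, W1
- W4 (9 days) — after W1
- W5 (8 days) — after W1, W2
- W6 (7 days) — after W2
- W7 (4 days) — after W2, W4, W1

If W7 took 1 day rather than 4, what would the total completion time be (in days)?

20

As given, the longest chain is W1→W4→W7 = 10+9+4 = 23, so the finish is 23 days.
W7 lies on that path, so at 1 day the path becomes 20 days.
The critical path is still W1→W4→W7; finish is now 20 days.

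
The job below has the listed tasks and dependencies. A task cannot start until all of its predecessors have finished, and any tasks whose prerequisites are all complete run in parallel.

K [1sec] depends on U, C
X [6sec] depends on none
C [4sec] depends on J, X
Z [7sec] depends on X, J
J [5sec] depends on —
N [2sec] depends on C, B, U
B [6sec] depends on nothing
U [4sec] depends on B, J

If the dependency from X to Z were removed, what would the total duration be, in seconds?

12

Original critical path: X→Z = 6+7 = 13 ⇒ 13 seconds.
Without X→Z, Z's earliest start moves from 6 to 5.
The longest chain is now B→U→N = 6+4+2 = 12, so the job takes 12 seconds.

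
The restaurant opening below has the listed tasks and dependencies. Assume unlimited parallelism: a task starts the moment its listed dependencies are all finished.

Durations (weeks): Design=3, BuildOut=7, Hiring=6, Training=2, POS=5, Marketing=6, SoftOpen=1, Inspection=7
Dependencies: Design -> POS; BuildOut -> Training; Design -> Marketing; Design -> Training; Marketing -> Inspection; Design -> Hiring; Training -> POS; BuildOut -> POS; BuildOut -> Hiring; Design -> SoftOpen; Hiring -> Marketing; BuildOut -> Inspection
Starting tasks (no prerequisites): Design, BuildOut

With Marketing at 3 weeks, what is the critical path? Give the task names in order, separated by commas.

Actual critical path: BuildOut→Hiring→Marketing→Inspection = 7+6+6+7 = 26 ⇒ 26 weeks.
Marketing lies on that path, so at 3 weeks the path becomes 23 weeks.
No other chain overtakes it, so the finish is 23 weeks.

BuildOut, Hiring, Marketing, Inspection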